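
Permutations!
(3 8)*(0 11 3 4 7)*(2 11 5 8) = (0 5 8 4 7)(2 11 3) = [5, 1, 11, 2, 7, 8, 6, 0, 4, 9, 10, 3]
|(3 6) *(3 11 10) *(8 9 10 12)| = 7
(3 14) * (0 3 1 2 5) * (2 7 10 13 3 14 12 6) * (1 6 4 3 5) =(0 14 6 2 1 7 10 13 5)(3 12 4) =[14, 7, 1, 12, 3, 0, 2, 10, 8, 9, 13, 11, 4, 5, 6]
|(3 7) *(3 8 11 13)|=5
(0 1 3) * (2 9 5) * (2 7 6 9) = (0 1 3)(5 7 6 9) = [1, 3, 2, 0, 4, 7, 9, 6, 8, 5]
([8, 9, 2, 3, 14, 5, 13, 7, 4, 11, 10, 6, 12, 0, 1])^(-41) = [1, 13, 2, 3, 11, 5, 4, 7, 9, 0, 10, 8, 12, 14, 6]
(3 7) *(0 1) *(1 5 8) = (0 5 8 1)(3 7) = [5, 0, 2, 7, 4, 8, 6, 3, 1]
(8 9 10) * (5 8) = (5 8 9 10) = [0, 1, 2, 3, 4, 8, 6, 7, 9, 10, 5]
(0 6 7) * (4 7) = (0 6 4 7) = [6, 1, 2, 3, 7, 5, 4, 0]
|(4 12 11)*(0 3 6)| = 3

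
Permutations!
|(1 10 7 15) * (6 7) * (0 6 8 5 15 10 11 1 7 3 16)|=20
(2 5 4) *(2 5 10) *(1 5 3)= (1 5 4 3)(2 10)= [0, 5, 10, 1, 3, 4, 6, 7, 8, 9, 2]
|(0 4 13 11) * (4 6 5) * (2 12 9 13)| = |(0 6 5 4 2 12 9 13 11)| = 9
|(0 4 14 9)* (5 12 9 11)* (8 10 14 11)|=6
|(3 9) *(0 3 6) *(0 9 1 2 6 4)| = 7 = |(0 3 1 2 6 9 4)|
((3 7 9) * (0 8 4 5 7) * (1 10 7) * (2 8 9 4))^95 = ((0 9 3)(1 10 7 4 5)(2 8))^95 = (10)(0 3 9)(2 8)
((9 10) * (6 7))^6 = (10)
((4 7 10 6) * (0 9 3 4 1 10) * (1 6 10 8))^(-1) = (10)(0 7 4 3 9)(1 8)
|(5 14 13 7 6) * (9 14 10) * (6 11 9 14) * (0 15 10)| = |(0 15 10 14 13 7 11 9 6 5)| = 10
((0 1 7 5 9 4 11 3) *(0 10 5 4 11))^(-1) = ((0 1 7 4)(3 10 5 9 11))^(-1) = (0 4 7 1)(3 11 9 5 10)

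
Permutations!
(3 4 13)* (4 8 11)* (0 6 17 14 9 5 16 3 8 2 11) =(0 6 17 14 9 5 16 3 2 11 4 13 8) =[6, 1, 11, 2, 13, 16, 17, 7, 0, 5, 10, 4, 12, 8, 9, 15, 3, 14]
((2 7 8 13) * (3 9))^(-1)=((2 7 8 13)(3 9))^(-1)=(2 13 8 7)(3 9)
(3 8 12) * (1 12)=(1 12 3 8)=[0, 12, 2, 8, 4, 5, 6, 7, 1, 9, 10, 11, 3]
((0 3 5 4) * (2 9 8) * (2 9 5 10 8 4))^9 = ((0 3 10 8 9 4)(2 5))^9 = (0 8)(2 5)(3 9)(4 10)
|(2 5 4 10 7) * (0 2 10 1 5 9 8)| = 12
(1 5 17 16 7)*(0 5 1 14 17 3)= (0 5 3)(7 14 17 16)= [5, 1, 2, 0, 4, 3, 6, 14, 8, 9, 10, 11, 12, 13, 17, 15, 7, 16]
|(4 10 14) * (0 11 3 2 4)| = |(0 11 3 2 4 10 14)| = 7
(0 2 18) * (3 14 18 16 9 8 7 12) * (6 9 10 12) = (0 2 16 10 12 3 14 18)(6 9 8 7) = [2, 1, 16, 14, 4, 5, 9, 6, 7, 8, 12, 11, 3, 13, 18, 15, 10, 17, 0]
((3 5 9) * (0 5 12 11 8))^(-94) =(0 12 5 11 9 8 3)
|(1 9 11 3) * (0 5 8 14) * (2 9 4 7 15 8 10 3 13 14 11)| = |(0 5 10 3 1 4 7 15 8 11 13 14)(2 9)| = 12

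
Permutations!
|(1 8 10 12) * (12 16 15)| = 6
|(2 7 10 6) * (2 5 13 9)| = |(2 7 10 6 5 13 9)| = 7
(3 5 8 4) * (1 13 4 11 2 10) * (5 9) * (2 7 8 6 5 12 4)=[0, 13, 10, 9, 3, 6, 5, 8, 11, 12, 1, 7, 4, 2]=(1 13 2 10)(3 9 12 4)(5 6)(7 8 11)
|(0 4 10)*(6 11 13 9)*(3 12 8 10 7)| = |(0 4 7 3 12 8 10)(6 11 13 9)| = 28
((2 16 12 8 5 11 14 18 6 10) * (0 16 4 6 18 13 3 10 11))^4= (18)(0 5 8 12 16)(2 14)(3 6)(4 13)(10 11)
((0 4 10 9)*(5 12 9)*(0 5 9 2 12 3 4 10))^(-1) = (0 4 3 5 9 10)(2 12)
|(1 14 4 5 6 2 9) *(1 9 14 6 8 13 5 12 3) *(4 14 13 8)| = 8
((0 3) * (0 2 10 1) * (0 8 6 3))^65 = (1 10 2 3 6 8)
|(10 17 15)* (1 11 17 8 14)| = |(1 11 17 15 10 8 14)| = 7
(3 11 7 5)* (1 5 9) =[0, 5, 2, 11, 4, 3, 6, 9, 8, 1, 10, 7] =(1 5 3 11 7 9)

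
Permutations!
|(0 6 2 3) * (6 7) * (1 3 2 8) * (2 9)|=|(0 7 6 8 1 3)(2 9)|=6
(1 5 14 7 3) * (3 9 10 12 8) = (1 5 14 7 9 10 12 8 3) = [0, 5, 2, 1, 4, 14, 6, 9, 3, 10, 12, 11, 8, 13, 7]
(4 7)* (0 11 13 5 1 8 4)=(0 11 13 5 1 8 4 7)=[11, 8, 2, 3, 7, 1, 6, 0, 4, 9, 10, 13, 12, 5]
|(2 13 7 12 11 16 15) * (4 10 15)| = 9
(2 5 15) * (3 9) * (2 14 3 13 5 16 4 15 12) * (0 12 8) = (0 12 2 16 4 15 14 3 9 13 5 8) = [12, 1, 16, 9, 15, 8, 6, 7, 0, 13, 10, 11, 2, 5, 3, 14, 4]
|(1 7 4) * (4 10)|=4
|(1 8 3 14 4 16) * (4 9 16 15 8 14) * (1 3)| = |(1 14 9 16 3 4 15 8)| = 8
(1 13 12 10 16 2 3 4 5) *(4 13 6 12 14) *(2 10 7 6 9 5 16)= (1 9 5)(2 3 13 14 4 16 10)(6 12 7)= [0, 9, 3, 13, 16, 1, 12, 6, 8, 5, 2, 11, 7, 14, 4, 15, 10]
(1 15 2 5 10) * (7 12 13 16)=(1 15 2 5 10)(7 12 13 16)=[0, 15, 5, 3, 4, 10, 6, 12, 8, 9, 1, 11, 13, 16, 14, 2, 7]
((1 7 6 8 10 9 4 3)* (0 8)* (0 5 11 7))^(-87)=(0 4 8 3 10 1 9)(5 11 7 6)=((0 8 10 9 4 3 1)(5 11 7 6))^(-87)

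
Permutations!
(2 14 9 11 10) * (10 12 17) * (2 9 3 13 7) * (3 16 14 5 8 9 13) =(2 5 8 9 11 12 17 10 13 7)(14 16) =[0, 1, 5, 3, 4, 8, 6, 2, 9, 11, 13, 12, 17, 7, 16, 15, 14, 10]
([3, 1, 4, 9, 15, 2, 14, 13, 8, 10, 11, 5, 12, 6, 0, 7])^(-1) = [14, 1, 5, 0, 2, 11, 13, 15, 8, 3, 9, 10, 12, 7, 6, 4]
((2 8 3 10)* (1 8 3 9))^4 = ((1 8 9)(2 3 10))^4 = (1 8 9)(2 3 10)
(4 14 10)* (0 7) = (0 7)(4 14 10) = [7, 1, 2, 3, 14, 5, 6, 0, 8, 9, 4, 11, 12, 13, 10]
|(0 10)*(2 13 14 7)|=4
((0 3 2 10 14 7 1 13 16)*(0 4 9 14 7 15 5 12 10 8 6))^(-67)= (0 8 3 6 2)(1 7 10 12 5 15 14 9 4 16 13)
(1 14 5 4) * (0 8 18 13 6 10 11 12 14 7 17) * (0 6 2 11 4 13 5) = (0 8 18 5 13 2 11 12 14)(1 7 17 6 10 4) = [8, 7, 11, 3, 1, 13, 10, 17, 18, 9, 4, 12, 14, 2, 0, 15, 16, 6, 5]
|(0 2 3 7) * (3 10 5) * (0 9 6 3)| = 4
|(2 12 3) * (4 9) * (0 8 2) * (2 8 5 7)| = |(0 5 7 2 12 3)(4 9)| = 6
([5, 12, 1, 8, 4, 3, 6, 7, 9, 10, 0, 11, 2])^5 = [10, 2, 12, 5, 4, 0, 6, 7, 3, 8, 9, 11, 1]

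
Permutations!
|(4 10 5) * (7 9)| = 6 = |(4 10 5)(7 9)|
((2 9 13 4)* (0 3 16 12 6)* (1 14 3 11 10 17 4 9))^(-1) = (0 6 12 16 3 14 1 2 4 17 10 11)(9 13)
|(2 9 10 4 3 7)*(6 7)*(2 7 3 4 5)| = 4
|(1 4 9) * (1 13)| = |(1 4 9 13)| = 4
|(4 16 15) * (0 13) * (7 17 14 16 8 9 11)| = 18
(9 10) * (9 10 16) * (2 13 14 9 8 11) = (2 13 14 9 16 8 11) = [0, 1, 13, 3, 4, 5, 6, 7, 11, 16, 10, 2, 12, 14, 9, 15, 8]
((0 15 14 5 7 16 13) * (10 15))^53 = (0 7 15 13 5 10 16 14)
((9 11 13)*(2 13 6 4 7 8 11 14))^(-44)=((2 13 9 14)(4 7 8 11 6))^(-44)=(14)(4 7 8 11 6)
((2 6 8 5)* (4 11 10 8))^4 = ((2 6 4 11 10 8 5))^4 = (2 10 6 8 4 5 11)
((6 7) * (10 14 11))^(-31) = ((6 7)(10 14 11))^(-31) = (6 7)(10 11 14)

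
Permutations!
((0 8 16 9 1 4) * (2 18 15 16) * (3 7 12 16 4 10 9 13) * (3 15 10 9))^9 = (0 13 7 18)(1 9)(2 4 16 3)(8 15 12 10)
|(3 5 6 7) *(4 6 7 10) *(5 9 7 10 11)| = 15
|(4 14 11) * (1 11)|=|(1 11 4 14)|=4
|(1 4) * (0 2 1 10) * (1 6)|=|(0 2 6 1 4 10)|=6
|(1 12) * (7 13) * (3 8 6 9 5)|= 10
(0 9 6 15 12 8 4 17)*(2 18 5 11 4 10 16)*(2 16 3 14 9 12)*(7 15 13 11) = (0 12 8 10 3 14 9 6 13 11 4 17)(2 18 5 7 15) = [12, 1, 18, 14, 17, 7, 13, 15, 10, 6, 3, 4, 8, 11, 9, 2, 16, 0, 5]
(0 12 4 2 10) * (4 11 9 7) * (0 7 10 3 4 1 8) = (0 12 11 9 10 7 1 8)(2 3 4) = [12, 8, 3, 4, 2, 5, 6, 1, 0, 10, 7, 9, 11]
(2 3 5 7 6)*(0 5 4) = (0 5 7 6 2 3 4) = [5, 1, 3, 4, 0, 7, 2, 6]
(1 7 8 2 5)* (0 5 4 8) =[5, 7, 4, 3, 8, 1, 6, 0, 2] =(0 5 1 7)(2 4 8)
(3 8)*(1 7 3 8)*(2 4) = (8)(1 7 3)(2 4) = [0, 7, 4, 1, 2, 5, 6, 3, 8]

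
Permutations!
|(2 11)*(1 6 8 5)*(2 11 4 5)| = 6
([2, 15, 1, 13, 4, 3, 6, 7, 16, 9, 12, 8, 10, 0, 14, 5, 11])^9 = [1, 5, 15, 0, 4, 13, 6, 7, 8, 9, 12, 11, 10, 2, 14, 3, 16]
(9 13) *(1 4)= [0, 4, 2, 3, 1, 5, 6, 7, 8, 13, 10, 11, 12, 9]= (1 4)(9 13)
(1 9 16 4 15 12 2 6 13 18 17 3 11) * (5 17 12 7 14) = (1 9 16 4 15 7 14 5 17 3 11)(2 6 13 18 12) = [0, 9, 6, 11, 15, 17, 13, 14, 8, 16, 10, 1, 2, 18, 5, 7, 4, 3, 12]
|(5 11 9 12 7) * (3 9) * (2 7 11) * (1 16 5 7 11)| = |(1 16 5 2 11 3 9 12)| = 8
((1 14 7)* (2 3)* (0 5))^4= (1 14 7)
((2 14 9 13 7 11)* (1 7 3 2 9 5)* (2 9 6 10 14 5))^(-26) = ((1 7 11 6 10 14 2 5)(3 9 13))^(-26) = (1 2 10 11)(3 9 13)(5 14 6 7)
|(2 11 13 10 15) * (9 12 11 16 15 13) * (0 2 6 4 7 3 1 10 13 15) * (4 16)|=|(0 2 4 7 3 1 10 15 6 16)(9 12 11)|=30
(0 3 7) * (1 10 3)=[1, 10, 2, 7, 4, 5, 6, 0, 8, 9, 3]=(0 1 10 3 7)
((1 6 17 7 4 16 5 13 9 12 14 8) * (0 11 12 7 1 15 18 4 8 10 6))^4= ((0 11 12 14 10 6 17 1)(4 16 5 13 9 7 8 15 18))^4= (0 10)(1 14)(4 9 18 13 15 5 8 16 7)(6 11)(12 17)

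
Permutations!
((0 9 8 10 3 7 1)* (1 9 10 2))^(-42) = (0 2 9 3)(1 8 7 10)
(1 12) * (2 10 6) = (1 12)(2 10 6) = [0, 12, 10, 3, 4, 5, 2, 7, 8, 9, 6, 11, 1]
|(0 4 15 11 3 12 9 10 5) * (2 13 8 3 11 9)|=|(0 4 15 9 10 5)(2 13 8 3 12)|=30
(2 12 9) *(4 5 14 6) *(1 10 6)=[0, 10, 12, 3, 5, 14, 4, 7, 8, 2, 6, 11, 9, 13, 1]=(1 10 6 4 5 14)(2 12 9)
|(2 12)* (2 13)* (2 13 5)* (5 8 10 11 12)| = 4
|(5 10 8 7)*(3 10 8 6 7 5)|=|(3 10 6 7)(5 8)|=4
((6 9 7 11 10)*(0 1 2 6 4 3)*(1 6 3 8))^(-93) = (0 4 6 8 9 1 7 2 11 3 10)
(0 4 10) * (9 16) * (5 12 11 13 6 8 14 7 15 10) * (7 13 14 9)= (0 4 5 12 11 14 13 6 8 9 16 7 15 10)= [4, 1, 2, 3, 5, 12, 8, 15, 9, 16, 0, 14, 11, 6, 13, 10, 7]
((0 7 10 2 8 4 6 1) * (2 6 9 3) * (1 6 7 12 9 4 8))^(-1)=((0 12 9 3 2 1)(7 10))^(-1)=(0 1 2 3 9 12)(7 10)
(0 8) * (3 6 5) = (0 8)(3 6 5) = [8, 1, 2, 6, 4, 3, 5, 7, 0]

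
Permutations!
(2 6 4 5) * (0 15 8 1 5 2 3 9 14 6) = (0 15 8 1 5 3 9 14 6 4 2) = [15, 5, 0, 9, 2, 3, 4, 7, 1, 14, 10, 11, 12, 13, 6, 8]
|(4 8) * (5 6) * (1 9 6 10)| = |(1 9 6 5 10)(4 8)| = 10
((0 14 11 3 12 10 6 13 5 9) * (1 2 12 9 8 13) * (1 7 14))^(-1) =((0 1 2 12 10 6 7 14 11 3 9)(5 8 13))^(-1) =(0 9 3 11 14 7 6 10 12 2 1)(5 13 8)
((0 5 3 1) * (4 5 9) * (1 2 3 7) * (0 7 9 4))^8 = ((0 4 5 9)(1 7)(2 3))^8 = (9)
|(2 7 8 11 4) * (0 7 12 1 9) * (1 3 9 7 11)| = |(0 11 4 2 12 3 9)(1 7 8)| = 21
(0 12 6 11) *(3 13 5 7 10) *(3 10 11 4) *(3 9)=(0 12 6 4 9 3 13 5 7 11)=[12, 1, 2, 13, 9, 7, 4, 11, 8, 3, 10, 0, 6, 5]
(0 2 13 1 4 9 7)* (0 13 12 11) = [2, 4, 12, 3, 9, 5, 6, 13, 8, 7, 10, 0, 11, 1] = (0 2 12 11)(1 4 9 7 13)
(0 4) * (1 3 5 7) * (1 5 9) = (0 4)(1 3 9)(5 7) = [4, 3, 2, 9, 0, 7, 6, 5, 8, 1]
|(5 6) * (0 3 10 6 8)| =|(0 3 10 6 5 8)| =6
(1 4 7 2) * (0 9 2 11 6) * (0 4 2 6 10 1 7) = [9, 2, 7, 3, 0, 5, 4, 11, 8, 6, 1, 10] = (0 9 6 4)(1 2 7 11 10)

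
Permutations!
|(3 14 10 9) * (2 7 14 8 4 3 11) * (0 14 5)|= 24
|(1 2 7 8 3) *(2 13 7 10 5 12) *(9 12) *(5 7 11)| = |(1 13 11 5 9 12 2 10 7 8 3)| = 11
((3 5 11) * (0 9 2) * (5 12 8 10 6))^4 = (0 9 2)(3 6 12 5 8 11 10)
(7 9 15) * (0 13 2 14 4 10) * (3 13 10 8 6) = (0 10)(2 14 4 8 6 3 13)(7 9 15) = [10, 1, 14, 13, 8, 5, 3, 9, 6, 15, 0, 11, 12, 2, 4, 7]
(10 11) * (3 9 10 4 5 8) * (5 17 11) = [0, 1, 2, 9, 17, 8, 6, 7, 3, 10, 5, 4, 12, 13, 14, 15, 16, 11] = (3 9 10 5 8)(4 17 11)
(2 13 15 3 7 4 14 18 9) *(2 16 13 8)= (2 8)(3 7 4 14 18 9 16 13 15)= [0, 1, 8, 7, 14, 5, 6, 4, 2, 16, 10, 11, 12, 15, 18, 3, 13, 17, 9]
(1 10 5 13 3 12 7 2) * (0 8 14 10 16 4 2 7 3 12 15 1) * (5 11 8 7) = [7, 16, 0, 15, 2, 13, 6, 5, 14, 9, 11, 8, 3, 12, 10, 1, 4] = (0 7 5 13 12 3 15 1 16 4 2)(8 14 10 11)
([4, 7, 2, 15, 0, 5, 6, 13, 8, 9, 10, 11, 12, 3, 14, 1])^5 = [4, 1, 2, 3, 0, 5, 6, 7, 8, 9, 10, 11, 12, 13, 14, 15]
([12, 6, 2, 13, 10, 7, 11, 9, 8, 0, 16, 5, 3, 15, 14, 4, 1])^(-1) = [9, 16, 2, 12, 15, 11, 1, 5, 8, 7, 4, 6, 0, 3, 14, 13, 10]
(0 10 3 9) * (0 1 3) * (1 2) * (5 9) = (0 10)(1 3 5 9 2) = [10, 3, 1, 5, 4, 9, 6, 7, 8, 2, 0]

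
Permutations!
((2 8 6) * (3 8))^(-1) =(2 6 8 3)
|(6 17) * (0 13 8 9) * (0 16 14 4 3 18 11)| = 10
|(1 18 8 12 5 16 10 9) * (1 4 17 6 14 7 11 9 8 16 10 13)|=|(1 18 16 13)(4 17 6 14 7 11 9)(5 10 8 12)|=28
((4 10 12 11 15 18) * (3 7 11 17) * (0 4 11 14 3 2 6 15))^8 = ((0 4 10 12 17 2 6 15 18 11)(3 7 14))^8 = (0 18 6 17 10)(2 12 4 11 15)(3 14 7)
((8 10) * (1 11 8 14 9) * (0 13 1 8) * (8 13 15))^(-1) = ((0 15 8 10 14 9 13 1 11))^(-1) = (0 11 1 13 9 14 10 8 15)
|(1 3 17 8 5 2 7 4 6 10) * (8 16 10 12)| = |(1 3 17 16 10)(2 7 4 6 12 8 5)| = 35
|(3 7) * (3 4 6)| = |(3 7 4 6)| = 4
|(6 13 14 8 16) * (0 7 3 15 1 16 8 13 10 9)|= |(0 7 3 15 1 16 6 10 9)(13 14)|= 18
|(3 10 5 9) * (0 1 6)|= 12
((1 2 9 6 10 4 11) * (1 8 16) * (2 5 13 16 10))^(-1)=(1 16 13 5)(2 6 9)(4 10 8 11)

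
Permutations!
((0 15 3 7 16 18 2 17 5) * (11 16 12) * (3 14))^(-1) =(0 5 17 2 18 16 11 12 7 3 14 15)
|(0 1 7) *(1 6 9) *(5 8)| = 10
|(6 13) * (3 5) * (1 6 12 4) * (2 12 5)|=|(1 6 13 5 3 2 12 4)|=8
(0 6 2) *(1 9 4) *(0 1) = (0 6 2 1 9 4) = [6, 9, 1, 3, 0, 5, 2, 7, 8, 4]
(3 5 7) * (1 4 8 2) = (1 4 8 2)(3 5 7) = [0, 4, 1, 5, 8, 7, 6, 3, 2]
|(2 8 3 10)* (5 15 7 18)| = 4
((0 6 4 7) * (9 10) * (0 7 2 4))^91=((0 6)(2 4)(9 10))^91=(0 6)(2 4)(9 10)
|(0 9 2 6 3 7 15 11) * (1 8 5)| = |(0 9 2 6 3 7 15 11)(1 8 5)| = 24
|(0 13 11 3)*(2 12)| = 4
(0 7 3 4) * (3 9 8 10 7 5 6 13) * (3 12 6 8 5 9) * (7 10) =[9, 1, 2, 4, 0, 8, 13, 3, 7, 5, 10, 11, 6, 12] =(0 9 5 8 7 3 4)(6 13 12)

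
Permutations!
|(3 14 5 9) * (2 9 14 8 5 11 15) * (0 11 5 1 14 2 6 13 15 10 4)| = |(0 11 10 4)(1 14 5 2 9 3 8)(6 13 15)| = 84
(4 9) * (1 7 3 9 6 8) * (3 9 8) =(1 7 9 4 6 3 8) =[0, 7, 2, 8, 6, 5, 3, 9, 1, 4]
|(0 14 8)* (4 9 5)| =|(0 14 8)(4 9 5)| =3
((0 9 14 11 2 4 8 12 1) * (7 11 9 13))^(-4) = ((0 13 7 11 2 4 8 12 1)(9 14))^(-4) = (14)(0 4 13 8 7 12 11 1 2)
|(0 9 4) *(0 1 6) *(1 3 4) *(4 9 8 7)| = |(0 8 7 4 3 9 1 6)| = 8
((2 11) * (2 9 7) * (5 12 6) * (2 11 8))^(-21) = ((2 8)(5 12 6)(7 11 9))^(-21) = (12)(2 8)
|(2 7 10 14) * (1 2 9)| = 6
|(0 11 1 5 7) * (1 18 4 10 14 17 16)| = 11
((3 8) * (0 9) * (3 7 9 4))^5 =(0 9 7 8 3 4)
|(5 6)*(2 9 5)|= 4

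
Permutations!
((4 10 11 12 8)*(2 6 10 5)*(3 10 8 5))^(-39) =(2 11 4)(3 6 12)(5 10 8)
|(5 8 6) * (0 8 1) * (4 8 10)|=7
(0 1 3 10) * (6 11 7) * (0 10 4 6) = (0 1 3 4 6 11 7) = [1, 3, 2, 4, 6, 5, 11, 0, 8, 9, 10, 7]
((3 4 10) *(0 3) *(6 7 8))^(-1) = ((0 3 4 10)(6 7 8))^(-1) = (0 10 4 3)(6 8 7)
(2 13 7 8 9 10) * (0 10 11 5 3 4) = (0 10 2 13 7 8 9 11 5 3 4) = [10, 1, 13, 4, 0, 3, 6, 8, 9, 11, 2, 5, 12, 7]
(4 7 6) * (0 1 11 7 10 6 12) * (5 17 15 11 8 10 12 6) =(0 1 8 10 5 17 15 11 7 6 4 12) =[1, 8, 2, 3, 12, 17, 4, 6, 10, 9, 5, 7, 0, 13, 14, 11, 16, 15]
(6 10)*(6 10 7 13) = (6 7 13) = [0, 1, 2, 3, 4, 5, 7, 13, 8, 9, 10, 11, 12, 6]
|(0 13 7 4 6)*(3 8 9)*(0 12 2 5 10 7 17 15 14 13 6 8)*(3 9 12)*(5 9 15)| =12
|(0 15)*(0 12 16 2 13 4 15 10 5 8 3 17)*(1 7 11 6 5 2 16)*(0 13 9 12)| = 16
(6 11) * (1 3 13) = [0, 3, 2, 13, 4, 5, 11, 7, 8, 9, 10, 6, 12, 1] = (1 3 13)(6 11)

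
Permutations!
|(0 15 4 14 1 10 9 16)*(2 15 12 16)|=21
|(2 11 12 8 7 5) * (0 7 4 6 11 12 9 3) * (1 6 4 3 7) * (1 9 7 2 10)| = |(0 9 2 12 8 3)(1 6 11 7 5 10)| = 6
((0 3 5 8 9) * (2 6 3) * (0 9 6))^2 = ((9)(0 2)(3 5 8 6))^2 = (9)(3 8)(5 6)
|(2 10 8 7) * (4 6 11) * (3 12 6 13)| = 12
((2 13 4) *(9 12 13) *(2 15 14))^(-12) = ((2 9 12 13 4 15 14))^(-12) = (2 12 4 14 9 13 15)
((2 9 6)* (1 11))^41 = ((1 11)(2 9 6))^41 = (1 11)(2 6 9)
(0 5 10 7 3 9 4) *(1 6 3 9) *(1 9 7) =(0 5 10 1 6 3 9 4) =[5, 6, 2, 9, 0, 10, 3, 7, 8, 4, 1]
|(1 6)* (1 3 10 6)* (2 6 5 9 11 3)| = 10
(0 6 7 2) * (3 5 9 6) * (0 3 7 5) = (0 7 2 3)(5 9 6) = [7, 1, 3, 0, 4, 9, 5, 2, 8, 6]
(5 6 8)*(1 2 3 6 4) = (1 2 3 6 8 5 4) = [0, 2, 3, 6, 1, 4, 8, 7, 5]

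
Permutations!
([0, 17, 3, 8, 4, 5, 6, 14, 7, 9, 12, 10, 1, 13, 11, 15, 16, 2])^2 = [0, 2, 8, 7, 4, 5, 6, 11, 14, 9, 1, 12, 17, 13, 10, 15, 16, 3]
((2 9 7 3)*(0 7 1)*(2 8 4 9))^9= (0 3 4 1 7 8 9)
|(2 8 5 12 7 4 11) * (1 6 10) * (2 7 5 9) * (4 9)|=|(1 6 10)(2 8 4 11 7 9)(5 12)|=6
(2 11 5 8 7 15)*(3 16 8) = (2 11 5 3 16 8 7 15) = [0, 1, 11, 16, 4, 3, 6, 15, 7, 9, 10, 5, 12, 13, 14, 2, 8]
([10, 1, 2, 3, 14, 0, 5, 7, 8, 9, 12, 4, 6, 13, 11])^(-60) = (14)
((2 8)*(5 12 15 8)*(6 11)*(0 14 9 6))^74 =((0 14 9 6 11)(2 5 12 15 8))^74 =(0 11 6 9 14)(2 8 15 12 5)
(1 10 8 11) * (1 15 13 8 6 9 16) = [0, 10, 2, 3, 4, 5, 9, 7, 11, 16, 6, 15, 12, 8, 14, 13, 1] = (1 10 6 9 16)(8 11 15 13)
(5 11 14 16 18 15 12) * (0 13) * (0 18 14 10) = [13, 1, 2, 3, 4, 11, 6, 7, 8, 9, 0, 10, 5, 18, 16, 12, 14, 17, 15] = (0 13 18 15 12 5 11 10)(14 16)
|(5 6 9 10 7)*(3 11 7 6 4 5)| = 6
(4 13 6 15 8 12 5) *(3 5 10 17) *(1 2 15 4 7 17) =(1 2 15 8 12 10)(3 5 7 17)(4 13 6) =[0, 2, 15, 5, 13, 7, 4, 17, 12, 9, 1, 11, 10, 6, 14, 8, 16, 3]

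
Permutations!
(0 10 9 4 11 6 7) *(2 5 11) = (0 10 9 4 2 5 11 6 7) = [10, 1, 5, 3, 2, 11, 7, 0, 8, 4, 9, 6]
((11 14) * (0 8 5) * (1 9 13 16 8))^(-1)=((0 1 9 13 16 8 5)(11 14))^(-1)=(0 5 8 16 13 9 1)(11 14)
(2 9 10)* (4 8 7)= [0, 1, 9, 3, 8, 5, 6, 4, 7, 10, 2]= (2 9 10)(4 8 7)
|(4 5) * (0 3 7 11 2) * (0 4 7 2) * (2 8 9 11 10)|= |(0 3 8 9 11)(2 4 5 7 10)|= 5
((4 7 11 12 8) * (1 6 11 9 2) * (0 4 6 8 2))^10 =((0 4 7 9)(1 8 6 11 12 2))^10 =(0 7)(1 12 6)(2 11 8)(4 9)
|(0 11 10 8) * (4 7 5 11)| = 7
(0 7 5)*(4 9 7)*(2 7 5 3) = (0 4 9 5)(2 7 3) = [4, 1, 7, 2, 9, 0, 6, 3, 8, 5]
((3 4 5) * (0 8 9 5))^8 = ((0 8 9 5 3 4))^8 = (0 9 3)(4 8 5)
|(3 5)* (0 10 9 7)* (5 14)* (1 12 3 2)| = 12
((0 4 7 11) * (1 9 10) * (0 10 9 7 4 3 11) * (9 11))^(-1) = ((0 3 9 11 10 1 7))^(-1) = (0 7 1 10 11 9 3)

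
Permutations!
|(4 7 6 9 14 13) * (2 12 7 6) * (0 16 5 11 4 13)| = 24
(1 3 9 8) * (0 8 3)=(0 8 1)(3 9)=[8, 0, 2, 9, 4, 5, 6, 7, 1, 3]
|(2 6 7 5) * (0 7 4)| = |(0 7 5 2 6 4)| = 6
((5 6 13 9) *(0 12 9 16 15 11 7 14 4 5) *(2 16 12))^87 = (0 6 7 2 13 14 16 12 4 15 9 5 11)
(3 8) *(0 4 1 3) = (0 4 1 3 8) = [4, 3, 2, 8, 1, 5, 6, 7, 0]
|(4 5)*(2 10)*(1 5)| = 6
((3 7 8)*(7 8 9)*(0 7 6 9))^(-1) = (0 7)(3 8)(6 9)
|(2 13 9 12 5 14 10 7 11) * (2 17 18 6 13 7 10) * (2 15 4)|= |(2 7 11 17 18 6 13 9 12 5 14 15 4)|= 13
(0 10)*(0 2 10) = [0, 1, 10, 3, 4, 5, 6, 7, 8, 9, 2] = (2 10)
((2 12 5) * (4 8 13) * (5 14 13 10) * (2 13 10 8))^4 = (2 5 12 13 14 4 10)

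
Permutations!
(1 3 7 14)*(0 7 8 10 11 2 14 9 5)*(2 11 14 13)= [7, 3, 13, 8, 4, 0, 6, 9, 10, 5, 14, 11, 12, 2, 1]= (0 7 9 5)(1 3 8 10 14)(2 13)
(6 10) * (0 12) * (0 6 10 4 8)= (0 12 6 4 8)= [12, 1, 2, 3, 8, 5, 4, 7, 0, 9, 10, 11, 6]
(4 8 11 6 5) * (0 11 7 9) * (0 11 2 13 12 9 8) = [2, 1, 13, 3, 0, 4, 5, 8, 7, 11, 10, 6, 9, 12] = (0 2 13 12 9 11 6 5 4)(7 8)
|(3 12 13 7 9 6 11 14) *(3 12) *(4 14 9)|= 15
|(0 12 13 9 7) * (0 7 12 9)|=4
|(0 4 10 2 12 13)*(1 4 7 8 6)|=10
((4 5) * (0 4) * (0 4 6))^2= (6)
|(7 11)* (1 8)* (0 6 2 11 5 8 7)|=|(0 6 2 11)(1 7 5 8)|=4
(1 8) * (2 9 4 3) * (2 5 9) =(1 8)(3 5 9 4) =[0, 8, 2, 5, 3, 9, 6, 7, 1, 4]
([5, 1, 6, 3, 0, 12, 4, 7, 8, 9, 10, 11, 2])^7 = [5, 1, 6, 3, 0, 12, 4, 7, 8, 9, 10, 11, 2]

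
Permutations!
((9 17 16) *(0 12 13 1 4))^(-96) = (17)(0 4 1 13 12)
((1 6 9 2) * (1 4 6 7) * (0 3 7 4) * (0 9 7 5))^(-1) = ((0 3 5)(1 4 6 7)(2 9))^(-1) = (0 5 3)(1 7 6 4)(2 9)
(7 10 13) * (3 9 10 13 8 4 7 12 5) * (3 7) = (3 9 10 8 4)(5 7 13 12) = [0, 1, 2, 9, 3, 7, 6, 13, 4, 10, 8, 11, 5, 12]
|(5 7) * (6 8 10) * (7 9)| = 3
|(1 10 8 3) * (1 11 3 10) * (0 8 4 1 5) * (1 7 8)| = 12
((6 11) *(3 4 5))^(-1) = ((3 4 5)(6 11))^(-1) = (3 5 4)(6 11)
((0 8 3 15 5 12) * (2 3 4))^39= (0 12 5 15 3 2 4 8)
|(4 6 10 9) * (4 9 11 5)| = 5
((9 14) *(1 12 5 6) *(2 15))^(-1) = (1 6 5 12)(2 15)(9 14)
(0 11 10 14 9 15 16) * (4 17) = (0 11 10 14 9 15 16)(4 17) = [11, 1, 2, 3, 17, 5, 6, 7, 8, 15, 14, 10, 12, 13, 9, 16, 0, 4]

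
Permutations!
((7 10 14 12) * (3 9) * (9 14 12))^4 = (3 14 9)(7 10 12)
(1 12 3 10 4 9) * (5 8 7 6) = (1 12 3 10 4 9)(5 8 7 6) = [0, 12, 2, 10, 9, 8, 5, 6, 7, 1, 4, 11, 3]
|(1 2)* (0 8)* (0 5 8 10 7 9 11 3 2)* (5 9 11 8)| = 14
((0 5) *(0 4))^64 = (0 5 4)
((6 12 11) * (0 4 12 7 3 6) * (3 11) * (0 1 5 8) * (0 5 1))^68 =(0 7 3 4 11 6 12)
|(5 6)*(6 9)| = |(5 9 6)| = 3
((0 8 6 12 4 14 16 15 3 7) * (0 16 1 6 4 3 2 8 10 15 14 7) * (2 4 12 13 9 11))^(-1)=(0 3 12 8 2 11 9 13 6 1 14 16 7 4 15 10)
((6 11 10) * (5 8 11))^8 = (5 10 8 6 11)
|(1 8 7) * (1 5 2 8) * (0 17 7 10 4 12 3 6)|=11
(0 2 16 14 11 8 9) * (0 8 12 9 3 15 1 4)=[2, 4, 16, 15, 0, 5, 6, 7, 3, 8, 10, 12, 9, 13, 11, 1, 14]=(0 2 16 14 11 12 9 8 3 15 1 4)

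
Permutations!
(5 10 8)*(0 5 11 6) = (0 5 10 8 11 6) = [5, 1, 2, 3, 4, 10, 0, 7, 11, 9, 8, 6]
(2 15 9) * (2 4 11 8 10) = (2 15 9 4 11 8 10) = [0, 1, 15, 3, 11, 5, 6, 7, 10, 4, 2, 8, 12, 13, 14, 9]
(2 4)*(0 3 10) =[3, 1, 4, 10, 2, 5, 6, 7, 8, 9, 0] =(0 3 10)(2 4)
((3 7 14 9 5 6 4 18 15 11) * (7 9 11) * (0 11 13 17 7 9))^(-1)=((0 11 3)(4 18 15 9 5 6)(7 14 13 17))^(-1)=(0 3 11)(4 6 5 9 15 18)(7 17 13 14)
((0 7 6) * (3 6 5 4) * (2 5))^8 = (0 7 2 5 4 3 6)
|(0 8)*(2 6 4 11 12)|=|(0 8)(2 6 4 11 12)|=10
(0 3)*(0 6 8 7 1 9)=(0 3 6 8 7 1 9)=[3, 9, 2, 6, 4, 5, 8, 1, 7, 0]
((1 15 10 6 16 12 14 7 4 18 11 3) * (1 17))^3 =((1 15 10 6 16 12 14 7 4 18 11 3 17))^3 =(1 6 14 18 17 10 12 4 3 15 16 7 11)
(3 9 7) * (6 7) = (3 9 6 7) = [0, 1, 2, 9, 4, 5, 7, 3, 8, 6]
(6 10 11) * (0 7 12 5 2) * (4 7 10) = (0 10 11 6 4 7 12 5 2) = [10, 1, 0, 3, 7, 2, 4, 12, 8, 9, 11, 6, 5]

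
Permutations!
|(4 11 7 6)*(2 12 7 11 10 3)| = 7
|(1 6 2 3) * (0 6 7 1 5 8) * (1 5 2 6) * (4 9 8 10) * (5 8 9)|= |(0 1 7 8)(2 3)(4 5 10)|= 12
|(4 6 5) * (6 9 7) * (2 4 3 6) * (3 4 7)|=10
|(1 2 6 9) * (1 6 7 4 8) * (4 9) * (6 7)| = 10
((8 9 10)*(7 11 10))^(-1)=((7 11 10 8 9))^(-1)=(7 9 8 10 11)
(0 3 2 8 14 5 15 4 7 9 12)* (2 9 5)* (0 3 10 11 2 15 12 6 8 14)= (0 10 11 2 14 15 4 7 5 12 3 9 6 8)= [10, 1, 14, 9, 7, 12, 8, 5, 0, 6, 11, 2, 3, 13, 15, 4]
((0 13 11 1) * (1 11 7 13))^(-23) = (0 1)(7 13)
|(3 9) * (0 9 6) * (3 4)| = 5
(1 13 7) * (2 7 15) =[0, 13, 7, 3, 4, 5, 6, 1, 8, 9, 10, 11, 12, 15, 14, 2] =(1 13 15 2 7)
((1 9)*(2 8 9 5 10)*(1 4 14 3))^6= ((1 5 10 2 8 9 4 14 3))^6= (1 4 2)(3 9 10)(5 14 8)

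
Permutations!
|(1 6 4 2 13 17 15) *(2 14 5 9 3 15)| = 24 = |(1 6 4 14 5 9 3 15)(2 13 17)|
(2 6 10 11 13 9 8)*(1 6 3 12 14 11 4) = (1 6 10 4)(2 3 12 14 11 13 9 8) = [0, 6, 3, 12, 1, 5, 10, 7, 2, 8, 4, 13, 14, 9, 11]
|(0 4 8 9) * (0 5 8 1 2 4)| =|(1 2 4)(5 8 9)| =3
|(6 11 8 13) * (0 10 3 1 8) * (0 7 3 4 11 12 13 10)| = |(1 8 10 4 11 7 3)(6 12 13)| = 21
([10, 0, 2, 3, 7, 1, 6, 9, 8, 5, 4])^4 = [9, 7, 2, 3, 1, 4, 6, 0, 8, 10, 5]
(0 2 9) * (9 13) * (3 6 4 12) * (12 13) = [2, 1, 12, 6, 13, 5, 4, 7, 8, 0, 10, 11, 3, 9] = (0 2 12 3 6 4 13 9)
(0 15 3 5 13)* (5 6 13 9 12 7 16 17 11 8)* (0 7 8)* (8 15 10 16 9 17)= (0 10 16 8 5 17 11)(3 6 13 7 9 12 15)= [10, 1, 2, 6, 4, 17, 13, 9, 5, 12, 16, 0, 15, 7, 14, 3, 8, 11]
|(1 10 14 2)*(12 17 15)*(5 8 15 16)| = 12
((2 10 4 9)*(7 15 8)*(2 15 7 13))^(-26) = (2 4 15 13 10 9 8)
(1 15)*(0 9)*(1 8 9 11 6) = (0 11 6 1 15 8 9) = [11, 15, 2, 3, 4, 5, 1, 7, 9, 0, 10, 6, 12, 13, 14, 8]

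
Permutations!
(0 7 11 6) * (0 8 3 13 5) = (0 7 11 6 8 3 13 5) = [7, 1, 2, 13, 4, 0, 8, 11, 3, 9, 10, 6, 12, 5]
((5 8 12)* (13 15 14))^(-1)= (5 12 8)(13 14 15)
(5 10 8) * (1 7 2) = [0, 7, 1, 3, 4, 10, 6, 2, 5, 9, 8] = (1 7 2)(5 10 8)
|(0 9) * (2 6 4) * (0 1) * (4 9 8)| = |(0 8 4 2 6 9 1)| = 7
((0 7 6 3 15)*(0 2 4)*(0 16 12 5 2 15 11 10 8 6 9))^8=((0 7 9)(2 4 16 12 5)(3 11 10 8 6))^8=(0 9 7)(2 12 4 5 16)(3 8 11 6 10)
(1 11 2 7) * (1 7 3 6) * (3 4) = (1 11 2 4 3 6) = [0, 11, 4, 6, 3, 5, 1, 7, 8, 9, 10, 2]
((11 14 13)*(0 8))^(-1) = ((0 8)(11 14 13))^(-1) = (0 8)(11 13 14)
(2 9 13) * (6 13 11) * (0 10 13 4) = (0 10 13 2 9 11 6 4) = [10, 1, 9, 3, 0, 5, 4, 7, 8, 11, 13, 6, 12, 2]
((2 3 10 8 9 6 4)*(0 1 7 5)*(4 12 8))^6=(0 7)(1 5)(2 10)(3 4)(6 8)(9 12)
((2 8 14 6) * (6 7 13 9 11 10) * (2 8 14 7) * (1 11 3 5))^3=(1 6 13 5 10 7 3 11 8 9)(2 14)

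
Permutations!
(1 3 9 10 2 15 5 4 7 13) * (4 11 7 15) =(1 3 9 10 2 4 15 5 11 7 13) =[0, 3, 4, 9, 15, 11, 6, 13, 8, 10, 2, 7, 12, 1, 14, 5]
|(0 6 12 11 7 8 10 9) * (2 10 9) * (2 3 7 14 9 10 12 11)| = 20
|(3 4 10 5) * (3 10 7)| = 6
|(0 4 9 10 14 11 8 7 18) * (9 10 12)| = 8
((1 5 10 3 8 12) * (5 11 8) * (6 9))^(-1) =(1 12 8 11)(3 10 5)(6 9)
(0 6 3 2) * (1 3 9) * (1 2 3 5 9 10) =(0 6 10 1 5 9 2) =[6, 5, 0, 3, 4, 9, 10, 7, 8, 2, 1]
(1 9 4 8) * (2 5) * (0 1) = (0 1 9 4 8)(2 5) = [1, 9, 5, 3, 8, 2, 6, 7, 0, 4]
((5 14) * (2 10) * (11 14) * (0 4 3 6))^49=(0 4 3 6)(2 10)(5 11 14)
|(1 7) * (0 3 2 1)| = 5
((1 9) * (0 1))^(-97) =(0 9 1)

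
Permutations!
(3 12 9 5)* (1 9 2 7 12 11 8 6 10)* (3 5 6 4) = (1 9 6 10)(2 7 12)(3 11 8 4) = [0, 9, 7, 11, 3, 5, 10, 12, 4, 6, 1, 8, 2]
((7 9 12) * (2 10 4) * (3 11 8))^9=(12)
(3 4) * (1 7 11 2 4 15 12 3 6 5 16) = (1 7 11 2 4 6 5 16)(3 15 12) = [0, 7, 4, 15, 6, 16, 5, 11, 8, 9, 10, 2, 3, 13, 14, 12, 1]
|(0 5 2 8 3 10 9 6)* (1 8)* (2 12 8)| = 8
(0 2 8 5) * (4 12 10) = (0 2 8 5)(4 12 10) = [2, 1, 8, 3, 12, 0, 6, 7, 5, 9, 4, 11, 10]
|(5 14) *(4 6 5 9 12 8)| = 7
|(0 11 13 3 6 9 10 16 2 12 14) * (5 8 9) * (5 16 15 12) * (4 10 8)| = |(0 11 13 3 6 16 2 5 4 10 15 12 14)(8 9)| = 26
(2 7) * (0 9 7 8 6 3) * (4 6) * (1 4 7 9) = (9)(0 1 4 6 3)(2 8 7) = [1, 4, 8, 0, 6, 5, 3, 2, 7, 9]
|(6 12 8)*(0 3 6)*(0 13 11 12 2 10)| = 20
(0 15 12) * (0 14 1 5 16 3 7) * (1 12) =(0 15 1 5 16 3 7)(12 14) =[15, 5, 2, 7, 4, 16, 6, 0, 8, 9, 10, 11, 14, 13, 12, 1, 3]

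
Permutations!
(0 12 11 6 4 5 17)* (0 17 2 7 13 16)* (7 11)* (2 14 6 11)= (17)(0 12 7 13 16)(4 5 14 6)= [12, 1, 2, 3, 5, 14, 4, 13, 8, 9, 10, 11, 7, 16, 6, 15, 0, 17]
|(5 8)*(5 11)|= |(5 8 11)|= 3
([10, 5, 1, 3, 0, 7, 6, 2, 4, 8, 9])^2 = (0 9 4 10 8)(1 7)(2 5)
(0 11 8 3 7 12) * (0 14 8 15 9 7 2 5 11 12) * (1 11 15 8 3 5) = [12, 11, 1, 2, 4, 15, 6, 0, 5, 7, 10, 8, 14, 13, 3, 9] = (0 12 14 3 2 1 11 8 5 15 9 7)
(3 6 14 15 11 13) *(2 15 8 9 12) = [0, 1, 15, 6, 4, 5, 14, 7, 9, 12, 10, 13, 2, 3, 8, 11] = (2 15 11 13 3 6 14 8 9 12)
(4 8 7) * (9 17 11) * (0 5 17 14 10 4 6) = (0 5 17 11 9 14 10 4 8 7 6) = [5, 1, 2, 3, 8, 17, 0, 6, 7, 14, 4, 9, 12, 13, 10, 15, 16, 11]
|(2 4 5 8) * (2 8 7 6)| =5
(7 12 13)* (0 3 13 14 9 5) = [3, 1, 2, 13, 4, 0, 6, 12, 8, 5, 10, 11, 14, 7, 9] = (0 3 13 7 12 14 9 5)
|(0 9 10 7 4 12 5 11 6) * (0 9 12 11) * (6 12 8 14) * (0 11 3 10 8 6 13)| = |(0 6 9 8 14 13)(3 10 7 4)(5 11 12)| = 12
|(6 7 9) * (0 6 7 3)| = 6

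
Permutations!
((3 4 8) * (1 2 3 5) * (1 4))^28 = ((1 2 3)(4 8 5))^28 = (1 2 3)(4 8 5)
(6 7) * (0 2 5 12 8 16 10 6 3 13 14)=(0 2 5 12 8 16 10 6 7 3 13 14)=[2, 1, 5, 13, 4, 12, 7, 3, 16, 9, 6, 11, 8, 14, 0, 15, 10]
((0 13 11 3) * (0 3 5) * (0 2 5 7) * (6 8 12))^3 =((0 13 11 7)(2 5)(6 8 12))^3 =(0 7 11 13)(2 5)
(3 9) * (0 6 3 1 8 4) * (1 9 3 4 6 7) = (9)(0 7 1 8 6 4) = [7, 8, 2, 3, 0, 5, 4, 1, 6, 9]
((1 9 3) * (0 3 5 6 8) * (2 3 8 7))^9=((0 8)(1 9 5 6 7 2 3))^9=(0 8)(1 5 7 3 9 6 2)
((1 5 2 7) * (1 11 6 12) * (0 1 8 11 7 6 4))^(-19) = (0 4 11 8 12 6 2 5 1)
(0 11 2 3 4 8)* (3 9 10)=[11, 1, 9, 4, 8, 5, 6, 7, 0, 10, 3, 2]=(0 11 2 9 10 3 4 8)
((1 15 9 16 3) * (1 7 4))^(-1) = ((1 15 9 16 3 7 4))^(-1) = (1 4 7 3 16 9 15)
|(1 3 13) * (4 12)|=6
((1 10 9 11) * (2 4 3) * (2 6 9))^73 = (1 10 2 4 3 6 9 11)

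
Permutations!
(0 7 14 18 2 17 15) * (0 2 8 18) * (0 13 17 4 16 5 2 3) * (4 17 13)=[7, 1, 17, 0, 16, 2, 6, 14, 18, 9, 10, 11, 12, 13, 4, 3, 5, 15, 8]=(0 7 14 4 16 5 2 17 15 3)(8 18)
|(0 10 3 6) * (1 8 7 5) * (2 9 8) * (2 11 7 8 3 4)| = 28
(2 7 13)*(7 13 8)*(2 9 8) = [0, 1, 13, 3, 4, 5, 6, 2, 7, 8, 10, 11, 12, 9] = (2 13 9 8 7)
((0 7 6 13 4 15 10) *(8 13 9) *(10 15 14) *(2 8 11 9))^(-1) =((15)(0 7 6 2 8 13 4 14 10)(9 11))^(-1) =(15)(0 10 14 4 13 8 2 6 7)(9 11)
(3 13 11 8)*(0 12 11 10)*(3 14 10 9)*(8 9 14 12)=(0 8 12 11 9 3 13 14 10)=[8, 1, 2, 13, 4, 5, 6, 7, 12, 3, 0, 9, 11, 14, 10]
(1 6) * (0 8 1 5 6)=(0 8 1)(5 6)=[8, 0, 2, 3, 4, 6, 5, 7, 1]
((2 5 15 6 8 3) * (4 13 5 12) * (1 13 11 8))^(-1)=((1 13 5 15 6)(2 12 4 11 8 3))^(-1)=(1 6 15 5 13)(2 3 8 11 4 12)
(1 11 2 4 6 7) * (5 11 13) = (1 13 5 11 2 4 6 7) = [0, 13, 4, 3, 6, 11, 7, 1, 8, 9, 10, 2, 12, 5]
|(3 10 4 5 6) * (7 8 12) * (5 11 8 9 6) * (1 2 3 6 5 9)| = 18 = |(1 2 3 10 4 11 8 12 7)(5 9)|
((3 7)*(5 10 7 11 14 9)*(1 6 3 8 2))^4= (1 14 7 6 9 8 3 5 2 11 10)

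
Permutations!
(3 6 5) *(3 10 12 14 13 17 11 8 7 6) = (5 10 12 14 13 17 11 8 7 6) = [0, 1, 2, 3, 4, 10, 5, 6, 7, 9, 12, 8, 14, 17, 13, 15, 16, 11]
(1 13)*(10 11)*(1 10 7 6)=[0, 13, 2, 3, 4, 5, 1, 6, 8, 9, 11, 7, 12, 10]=(1 13 10 11 7 6)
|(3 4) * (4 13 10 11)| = |(3 13 10 11 4)| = 5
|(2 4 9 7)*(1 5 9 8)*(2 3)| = 8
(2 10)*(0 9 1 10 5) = [9, 10, 5, 3, 4, 0, 6, 7, 8, 1, 2] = (0 9 1 10 2 5)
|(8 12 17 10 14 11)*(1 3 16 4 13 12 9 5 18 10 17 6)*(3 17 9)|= |(1 17 9 5 18 10 14 11 8 3 16 4 13 12 6)|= 15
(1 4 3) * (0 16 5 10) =(0 16 5 10)(1 4 3) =[16, 4, 2, 1, 3, 10, 6, 7, 8, 9, 0, 11, 12, 13, 14, 15, 5]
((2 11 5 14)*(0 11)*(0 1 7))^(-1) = (0 7 1 2 14 5 11)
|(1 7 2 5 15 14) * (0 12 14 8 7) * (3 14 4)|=30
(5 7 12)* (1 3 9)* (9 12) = [0, 3, 2, 12, 4, 7, 6, 9, 8, 1, 10, 11, 5] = (1 3 12 5 7 9)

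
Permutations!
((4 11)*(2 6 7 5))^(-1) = (2 5 7 6)(4 11) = ((2 6 7 5)(4 11))^(-1)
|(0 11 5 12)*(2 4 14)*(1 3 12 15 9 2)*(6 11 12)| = 10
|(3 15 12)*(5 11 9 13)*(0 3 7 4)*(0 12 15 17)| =|(0 3 17)(4 12 7)(5 11 9 13)| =12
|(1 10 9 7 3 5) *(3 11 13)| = 8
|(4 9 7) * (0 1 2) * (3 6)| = 6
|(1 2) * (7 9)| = |(1 2)(7 9)| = 2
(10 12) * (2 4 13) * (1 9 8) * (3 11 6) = [0, 9, 4, 11, 13, 5, 3, 7, 1, 8, 12, 6, 10, 2] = (1 9 8)(2 4 13)(3 11 6)(10 12)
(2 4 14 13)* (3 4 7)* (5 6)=(2 7 3 4 14 13)(5 6)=[0, 1, 7, 4, 14, 6, 5, 3, 8, 9, 10, 11, 12, 2, 13]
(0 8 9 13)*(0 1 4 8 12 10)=(0 12 10)(1 4 8 9 13)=[12, 4, 2, 3, 8, 5, 6, 7, 9, 13, 0, 11, 10, 1]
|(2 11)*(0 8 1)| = |(0 8 1)(2 11)| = 6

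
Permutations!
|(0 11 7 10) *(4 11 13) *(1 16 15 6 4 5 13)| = |(0 1 16 15 6 4 11 7 10)(5 13)| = 18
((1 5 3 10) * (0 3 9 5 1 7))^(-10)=(0 10)(3 7)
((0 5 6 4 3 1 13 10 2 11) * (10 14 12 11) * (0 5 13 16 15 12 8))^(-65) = (0 8 14 13)(1 4 5 12 16 3 6 11 15)(2 10)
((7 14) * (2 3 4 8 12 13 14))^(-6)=((2 3 4 8 12 13 14 7))^(-6)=(2 4 12 14)(3 8 13 7)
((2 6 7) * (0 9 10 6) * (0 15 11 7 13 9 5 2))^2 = ((0 5 2 15 11 7)(6 13 9 10))^2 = (0 2 11)(5 15 7)(6 9)(10 13)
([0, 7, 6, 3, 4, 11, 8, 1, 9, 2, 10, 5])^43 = [0, 7, 9, 3, 4, 11, 2, 1, 6, 8, 10, 5]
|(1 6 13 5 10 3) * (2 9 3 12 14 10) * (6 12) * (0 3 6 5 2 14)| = 12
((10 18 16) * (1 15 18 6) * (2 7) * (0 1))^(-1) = (0 6 10 16 18 15 1)(2 7)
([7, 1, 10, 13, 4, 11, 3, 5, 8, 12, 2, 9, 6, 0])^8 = (0 13 3 6 12 9 11 5 7)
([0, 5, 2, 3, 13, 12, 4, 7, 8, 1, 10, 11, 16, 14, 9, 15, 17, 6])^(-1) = [0, 9, 2, 3, 6, 1, 17, 7, 8, 14, 10, 11, 5, 4, 13, 15, 12, 16]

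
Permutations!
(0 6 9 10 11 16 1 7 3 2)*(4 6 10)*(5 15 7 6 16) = (0 10 11 5 15 7 3 2)(1 6 9 4 16) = [10, 6, 0, 2, 16, 15, 9, 3, 8, 4, 11, 5, 12, 13, 14, 7, 1]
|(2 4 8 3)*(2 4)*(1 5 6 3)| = 6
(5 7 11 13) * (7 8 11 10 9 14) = [0, 1, 2, 3, 4, 8, 6, 10, 11, 14, 9, 13, 12, 5, 7] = (5 8 11 13)(7 10 9 14)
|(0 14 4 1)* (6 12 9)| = 12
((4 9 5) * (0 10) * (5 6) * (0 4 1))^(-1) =((0 10 4 9 6 5 1))^(-1) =(0 1 5 6 9 4 10)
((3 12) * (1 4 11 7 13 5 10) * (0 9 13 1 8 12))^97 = (0 9 13 5 10 8 12 3)(1 4 11 7)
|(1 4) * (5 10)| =2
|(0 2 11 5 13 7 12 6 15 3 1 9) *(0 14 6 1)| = |(0 2 11 5 13 7 12 1 9 14 6 15 3)| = 13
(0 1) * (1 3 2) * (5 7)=(0 3 2 1)(5 7)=[3, 0, 1, 2, 4, 7, 6, 5]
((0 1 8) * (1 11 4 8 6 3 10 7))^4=(11)(1 7 10 3 6)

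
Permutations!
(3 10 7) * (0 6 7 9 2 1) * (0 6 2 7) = (0 2 1 6)(3 10 9 7) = [2, 6, 1, 10, 4, 5, 0, 3, 8, 7, 9]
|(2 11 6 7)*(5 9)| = |(2 11 6 7)(5 9)| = 4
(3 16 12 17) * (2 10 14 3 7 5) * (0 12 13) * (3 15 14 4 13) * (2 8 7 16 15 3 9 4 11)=[12, 1, 10, 15, 13, 8, 6, 5, 7, 4, 11, 2, 17, 0, 3, 14, 9, 16]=(0 12 17 16 9 4 13)(2 10 11)(3 15 14)(5 8 7)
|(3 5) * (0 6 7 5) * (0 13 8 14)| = |(0 6 7 5 3 13 8 14)| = 8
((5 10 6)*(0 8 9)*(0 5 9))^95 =((0 8)(5 10 6 9))^95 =(0 8)(5 9 6 10)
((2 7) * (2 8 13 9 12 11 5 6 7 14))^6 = (14)(5 12 13 7)(6 11 9 8)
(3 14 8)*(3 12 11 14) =(8 12 11 14) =[0, 1, 2, 3, 4, 5, 6, 7, 12, 9, 10, 14, 11, 13, 8]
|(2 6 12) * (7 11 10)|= 3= |(2 6 12)(7 11 10)|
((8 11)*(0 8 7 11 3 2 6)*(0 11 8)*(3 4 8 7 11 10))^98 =(11)(2 10)(3 6)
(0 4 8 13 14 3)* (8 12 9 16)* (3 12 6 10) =(0 4 6 10 3)(8 13 14 12 9 16) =[4, 1, 2, 0, 6, 5, 10, 7, 13, 16, 3, 11, 9, 14, 12, 15, 8]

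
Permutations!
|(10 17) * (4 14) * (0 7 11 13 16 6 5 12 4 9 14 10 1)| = 12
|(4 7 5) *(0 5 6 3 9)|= |(0 5 4 7 6 3 9)|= 7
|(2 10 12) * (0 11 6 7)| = 12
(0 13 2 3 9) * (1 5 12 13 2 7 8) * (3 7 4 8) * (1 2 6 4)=(0 6 4 8 2 7 3 9)(1 5 12 13)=[6, 5, 7, 9, 8, 12, 4, 3, 2, 0, 10, 11, 13, 1]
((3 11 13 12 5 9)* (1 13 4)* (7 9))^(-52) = ((1 13 12 5 7 9 3 11 4))^(-52) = (1 12 7 3 4 13 5 9 11)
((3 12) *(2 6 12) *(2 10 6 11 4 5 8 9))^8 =(12)(2 4 8)(5 9 11)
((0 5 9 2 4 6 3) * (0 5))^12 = ((2 4 6 3 5 9))^12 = (9)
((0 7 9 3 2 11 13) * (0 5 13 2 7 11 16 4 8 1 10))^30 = (0 1 4 2)(8 16 11 10)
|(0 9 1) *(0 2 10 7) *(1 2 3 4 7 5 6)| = 10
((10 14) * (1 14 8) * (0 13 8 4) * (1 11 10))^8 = ((0 13 8 11 10 4)(1 14))^8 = (14)(0 8 10)(4 13 11)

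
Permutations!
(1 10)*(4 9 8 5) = (1 10)(4 9 8 5) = [0, 10, 2, 3, 9, 4, 6, 7, 5, 8, 1]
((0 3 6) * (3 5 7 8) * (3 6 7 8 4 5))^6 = ((0 3 7 4 5 8 6))^6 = (0 6 8 5 4 7 3)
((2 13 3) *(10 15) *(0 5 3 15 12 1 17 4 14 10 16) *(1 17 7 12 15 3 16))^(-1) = (0 16 5)(1 15 10 14 4 17 12 7)(2 3 13)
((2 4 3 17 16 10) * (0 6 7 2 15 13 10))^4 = (0 4)(2 16)(3 6)(7 17)(10 15 13)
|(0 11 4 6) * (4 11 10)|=|(11)(0 10 4 6)|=4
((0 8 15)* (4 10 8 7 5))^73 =(0 4 15 5 8 7 10)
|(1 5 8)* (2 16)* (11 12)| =|(1 5 8)(2 16)(11 12)| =6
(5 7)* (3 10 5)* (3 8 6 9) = (3 10 5 7 8 6 9) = [0, 1, 2, 10, 4, 7, 9, 8, 6, 3, 5]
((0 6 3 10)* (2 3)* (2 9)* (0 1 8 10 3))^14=(0 9)(1 10 8)(2 6)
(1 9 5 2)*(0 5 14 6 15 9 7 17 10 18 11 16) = (0 5 2 1 7 17 10 18 11 16)(6 15 9 14) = [5, 7, 1, 3, 4, 2, 15, 17, 8, 14, 18, 16, 12, 13, 6, 9, 0, 10, 11]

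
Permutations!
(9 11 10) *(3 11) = (3 11 10 9) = [0, 1, 2, 11, 4, 5, 6, 7, 8, 3, 9, 10]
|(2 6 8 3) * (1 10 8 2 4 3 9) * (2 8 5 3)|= |(1 10 5 3 4 2 6 8 9)|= 9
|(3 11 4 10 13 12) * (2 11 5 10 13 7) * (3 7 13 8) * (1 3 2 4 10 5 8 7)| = 8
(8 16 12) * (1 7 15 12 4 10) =(1 7 15 12 8 16 4 10) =[0, 7, 2, 3, 10, 5, 6, 15, 16, 9, 1, 11, 8, 13, 14, 12, 4]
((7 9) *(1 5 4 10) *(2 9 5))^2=(1 9 5 10 2 7 4)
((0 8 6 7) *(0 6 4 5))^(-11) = ((0 8 4 5)(6 7))^(-11) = (0 8 4 5)(6 7)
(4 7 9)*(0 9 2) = (0 9 4 7 2) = [9, 1, 0, 3, 7, 5, 6, 2, 8, 4]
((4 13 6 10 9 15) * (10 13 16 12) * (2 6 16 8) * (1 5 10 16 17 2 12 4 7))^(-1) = (1 7 15 9 10 5)(2 17 13 6)(4 16 12 8)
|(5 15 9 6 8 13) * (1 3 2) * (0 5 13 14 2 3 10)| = |(0 5 15 9 6 8 14 2 1 10)| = 10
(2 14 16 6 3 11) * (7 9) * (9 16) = [0, 1, 14, 11, 4, 5, 3, 16, 8, 7, 10, 2, 12, 13, 9, 15, 6] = (2 14 9 7 16 6 3 11)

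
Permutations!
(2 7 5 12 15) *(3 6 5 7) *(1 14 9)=(1 14 9)(2 3 6 5 12 15)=[0, 14, 3, 6, 4, 12, 5, 7, 8, 1, 10, 11, 15, 13, 9, 2]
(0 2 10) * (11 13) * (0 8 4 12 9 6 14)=(0 2 10 8 4 12 9 6 14)(11 13)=[2, 1, 10, 3, 12, 5, 14, 7, 4, 6, 8, 13, 9, 11, 0]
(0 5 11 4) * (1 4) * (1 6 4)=(0 5 11 6 4)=[5, 1, 2, 3, 0, 11, 4, 7, 8, 9, 10, 6]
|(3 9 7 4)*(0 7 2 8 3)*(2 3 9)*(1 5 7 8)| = |(0 8 9 3 2 1 5 7 4)| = 9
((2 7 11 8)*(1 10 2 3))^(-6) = ((1 10 2 7 11 8 3))^(-6) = (1 10 2 7 11 8 3)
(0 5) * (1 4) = (0 5)(1 4) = [5, 4, 2, 3, 1, 0]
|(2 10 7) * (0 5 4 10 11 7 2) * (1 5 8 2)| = 20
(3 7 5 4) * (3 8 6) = [0, 1, 2, 7, 8, 4, 3, 5, 6] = (3 7 5 4 8 6)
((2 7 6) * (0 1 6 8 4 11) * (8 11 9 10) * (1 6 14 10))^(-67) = (0 7 6 11 2)(1 9 4 8 10 14)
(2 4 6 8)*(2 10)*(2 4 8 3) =(2 8 10 4 6 3) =[0, 1, 8, 2, 6, 5, 3, 7, 10, 9, 4]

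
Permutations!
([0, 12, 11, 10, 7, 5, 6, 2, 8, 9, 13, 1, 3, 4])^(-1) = [0, 11, 7, 12, 13, 5, 6, 4, 8, 9, 3, 2, 1, 10]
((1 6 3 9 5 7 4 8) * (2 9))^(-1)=((1 6 3 2 9 5 7 4 8))^(-1)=(1 8 4 7 5 9 2 3 6)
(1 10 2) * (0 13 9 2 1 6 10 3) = (0 13 9 2 6 10 1 3) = [13, 3, 6, 0, 4, 5, 10, 7, 8, 2, 1, 11, 12, 9]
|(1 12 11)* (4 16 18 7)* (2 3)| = 12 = |(1 12 11)(2 3)(4 16 18 7)|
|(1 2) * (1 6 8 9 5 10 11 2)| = |(2 6 8 9 5 10 11)| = 7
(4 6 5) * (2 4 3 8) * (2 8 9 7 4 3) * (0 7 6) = (0 7 4)(2 3 9 6 5) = [7, 1, 3, 9, 0, 2, 5, 4, 8, 6]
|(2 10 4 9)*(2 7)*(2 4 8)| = 3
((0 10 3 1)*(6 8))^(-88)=(10)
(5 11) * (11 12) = (5 12 11) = [0, 1, 2, 3, 4, 12, 6, 7, 8, 9, 10, 5, 11]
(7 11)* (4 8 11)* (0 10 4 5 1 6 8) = (0 10 4)(1 6 8 11 7 5) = [10, 6, 2, 3, 0, 1, 8, 5, 11, 9, 4, 7]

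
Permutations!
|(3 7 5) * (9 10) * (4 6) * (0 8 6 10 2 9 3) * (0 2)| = 10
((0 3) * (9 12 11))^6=((0 3)(9 12 11))^6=(12)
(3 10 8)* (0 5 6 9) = (0 5 6 9)(3 10 8) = [5, 1, 2, 10, 4, 6, 9, 7, 3, 0, 8]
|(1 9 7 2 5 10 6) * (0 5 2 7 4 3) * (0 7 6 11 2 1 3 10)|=6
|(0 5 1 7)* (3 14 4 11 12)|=|(0 5 1 7)(3 14 4 11 12)|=20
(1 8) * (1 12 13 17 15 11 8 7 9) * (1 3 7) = (3 7 9)(8 12 13 17 15 11) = [0, 1, 2, 7, 4, 5, 6, 9, 12, 3, 10, 8, 13, 17, 14, 11, 16, 15]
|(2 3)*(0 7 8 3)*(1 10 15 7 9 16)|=10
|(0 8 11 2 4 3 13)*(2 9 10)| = |(0 8 11 9 10 2 4 3 13)| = 9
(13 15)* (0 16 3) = [16, 1, 2, 0, 4, 5, 6, 7, 8, 9, 10, 11, 12, 15, 14, 13, 3] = (0 16 3)(13 15)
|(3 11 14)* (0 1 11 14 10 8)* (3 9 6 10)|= |(0 1 11 3 14 9 6 10 8)|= 9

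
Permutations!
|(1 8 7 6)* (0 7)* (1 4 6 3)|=|(0 7 3 1 8)(4 6)|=10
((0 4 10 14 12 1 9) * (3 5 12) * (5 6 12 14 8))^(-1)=((0 4 10 8 5 14 3 6 12 1 9))^(-1)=(0 9 1 12 6 3 14 5 8 10 4)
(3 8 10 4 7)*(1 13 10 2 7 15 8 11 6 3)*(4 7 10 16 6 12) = (1 13 16 6 3 11 12 4 15 8 2 10 7) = [0, 13, 10, 11, 15, 5, 3, 1, 2, 9, 7, 12, 4, 16, 14, 8, 6]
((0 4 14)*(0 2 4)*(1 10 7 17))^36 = (17)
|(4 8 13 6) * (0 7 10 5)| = 4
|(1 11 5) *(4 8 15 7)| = 12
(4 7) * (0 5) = (0 5)(4 7) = [5, 1, 2, 3, 7, 0, 6, 4]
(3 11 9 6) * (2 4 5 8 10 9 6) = (2 4 5 8 10 9)(3 11 6) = [0, 1, 4, 11, 5, 8, 3, 7, 10, 2, 9, 6]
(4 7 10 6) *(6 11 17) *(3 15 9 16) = (3 15 9 16)(4 7 10 11 17 6) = [0, 1, 2, 15, 7, 5, 4, 10, 8, 16, 11, 17, 12, 13, 14, 9, 3, 6]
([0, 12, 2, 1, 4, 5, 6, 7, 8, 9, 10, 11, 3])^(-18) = (12)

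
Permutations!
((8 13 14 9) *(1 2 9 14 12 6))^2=((14)(1 2 9 8 13 12 6))^2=(14)(1 9 13 6 2 8 12)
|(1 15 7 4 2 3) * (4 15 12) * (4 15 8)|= |(1 12 15 7 8 4 2 3)|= 8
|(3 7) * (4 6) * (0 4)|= 6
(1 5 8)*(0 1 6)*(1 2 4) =[2, 5, 4, 3, 1, 8, 0, 7, 6] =(0 2 4 1 5 8 6)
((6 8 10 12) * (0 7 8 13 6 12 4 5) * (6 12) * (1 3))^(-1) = ((0 7 8 10 4 5)(1 3)(6 13 12))^(-1) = (0 5 4 10 8 7)(1 3)(6 12 13)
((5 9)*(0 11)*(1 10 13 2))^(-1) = ((0 11)(1 10 13 2)(5 9))^(-1) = (0 11)(1 2 13 10)(5 9)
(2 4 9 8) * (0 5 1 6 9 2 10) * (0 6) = (0 5 1)(2 4)(6 9 8 10) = [5, 0, 4, 3, 2, 1, 9, 7, 10, 8, 6]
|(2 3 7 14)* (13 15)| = 4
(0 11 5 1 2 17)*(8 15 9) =(0 11 5 1 2 17)(8 15 9) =[11, 2, 17, 3, 4, 1, 6, 7, 15, 8, 10, 5, 12, 13, 14, 9, 16, 0]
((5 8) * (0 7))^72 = (8)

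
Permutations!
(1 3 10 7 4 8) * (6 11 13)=[0, 3, 2, 10, 8, 5, 11, 4, 1, 9, 7, 13, 12, 6]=(1 3 10 7 4 8)(6 11 13)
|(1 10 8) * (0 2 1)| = |(0 2 1 10 8)| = 5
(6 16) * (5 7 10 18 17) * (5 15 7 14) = [0, 1, 2, 3, 4, 14, 16, 10, 8, 9, 18, 11, 12, 13, 5, 7, 6, 15, 17] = (5 14)(6 16)(7 10 18 17 15)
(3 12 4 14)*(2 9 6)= (2 9 6)(3 12 4 14)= [0, 1, 9, 12, 14, 5, 2, 7, 8, 6, 10, 11, 4, 13, 3]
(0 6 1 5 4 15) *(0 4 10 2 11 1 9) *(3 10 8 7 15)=(0 6 9)(1 5 8 7 15 4 3 10 2 11)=[6, 5, 11, 10, 3, 8, 9, 15, 7, 0, 2, 1, 12, 13, 14, 4]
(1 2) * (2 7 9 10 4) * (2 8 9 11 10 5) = (1 7 11 10 4 8 9 5 2) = [0, 7, 1, 3, 8, 2, 6, 11, 9, 5, 4, 10]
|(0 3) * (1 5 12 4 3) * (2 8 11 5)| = |(0 1 2 8 11 5 12 4 3)| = 9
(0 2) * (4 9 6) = [2, 1, 0, 3, 9, 5, 4, 7, 8, 6] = (0 2)(4 9 6)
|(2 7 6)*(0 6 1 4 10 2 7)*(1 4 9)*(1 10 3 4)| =|(0 6 7 1 9 10 2)(3 4)| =14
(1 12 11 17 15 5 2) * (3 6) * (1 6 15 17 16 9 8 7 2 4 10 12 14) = (17)(1 14)(2 6 3 15 5 4 10 12 11 16 9 8 7) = [0, 14, 6, 15, 10, 4, 3, 2, 7, 8, 12, 16, 11, 13, 1, 5, 9, 17]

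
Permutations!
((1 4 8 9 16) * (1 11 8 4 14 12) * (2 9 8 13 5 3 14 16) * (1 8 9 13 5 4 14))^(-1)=(1 3 5 11 16)(2 9 8 12 14 4 13)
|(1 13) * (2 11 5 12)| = 4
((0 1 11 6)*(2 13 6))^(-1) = ((0 1 11 2 13 6))^(-1) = (0 6 13 2 11 1)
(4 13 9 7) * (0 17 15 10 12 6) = (0 17 15 10 12 6)(4 13 9 7) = [17, 1, 2, 3, 13, 5, 0, 4, 8, 7, 12, 11, 6, 9, 14, 10, 16, 15]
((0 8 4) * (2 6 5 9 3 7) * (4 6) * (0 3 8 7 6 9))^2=(9)(0 2 3 5 7 4 6)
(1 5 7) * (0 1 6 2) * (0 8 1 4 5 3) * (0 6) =(0 4 5 7)(1 3 6 2 8) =[4, 3, 8, 6, 5, 7, 2, 0, 1]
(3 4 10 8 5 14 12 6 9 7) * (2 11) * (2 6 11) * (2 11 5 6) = (2 11)(3 4 10 8 6 9 7)(5 14 12) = [0, 1, 11, 4, 10, 14, 9, 3, 6, 7, 8, 2, 5, 13, 12]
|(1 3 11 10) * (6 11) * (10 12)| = 6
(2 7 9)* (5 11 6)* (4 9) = [0, 1, 7, 3, 9, 11, 5, 4, 8, 2, 10, 6] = (2 7 4 9)(5 11 6)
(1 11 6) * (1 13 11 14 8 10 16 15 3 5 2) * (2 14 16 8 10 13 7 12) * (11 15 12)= [0, 16, 1, 5, 4, 14, 7, 11, 13, 9, 8, 6, 2, 15, 10, 3, 12]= (1 16 12 2)(3 5 14 10 8 13 15)(6 7 11)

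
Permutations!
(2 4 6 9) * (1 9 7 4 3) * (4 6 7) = (1 9 2 3)(4 7 6) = [0, 9, 3, 1, 7, 5, 4, 6, 8, 2]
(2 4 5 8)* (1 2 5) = [0, 2, 4, 3, 1, 8, 6, 7, 5] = (1 2 4)(5 8)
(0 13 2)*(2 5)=(0 13 5 2)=[13, 1, 0, 3, 4, 2, 6, 7, 8, 9, 10, 11, 12, 5]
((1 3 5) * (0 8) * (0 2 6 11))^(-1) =((0 8 2 6 11)(1 3 5))^(-1) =(0 11 6 2 8)(1 5 3)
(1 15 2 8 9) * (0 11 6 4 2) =(0 11 6 4 2 8 9 1 15) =[11, 15, 8, 3, 2, 5, 4, 7, 9, 1, 10, 6, 12, 13, 14, 0]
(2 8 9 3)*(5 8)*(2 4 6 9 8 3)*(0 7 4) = (0 7 4 6 9 2 5 3) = [7, 1, 5, 0, 6, 3, 9, 4, 8, 2]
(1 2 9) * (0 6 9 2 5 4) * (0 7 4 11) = (0 6 9 1 5 11)(4 7) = [6, 5, 2, 3, 7, 11, 9, 4, 8, 1, 10, 0]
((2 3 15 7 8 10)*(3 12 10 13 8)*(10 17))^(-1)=(2 10 17 12)(3 7 15)(8 13)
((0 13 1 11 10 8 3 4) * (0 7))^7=(0 4 8 11 13 7 3 10 1)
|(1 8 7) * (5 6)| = 6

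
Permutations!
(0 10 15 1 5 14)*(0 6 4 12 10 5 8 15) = [5, 8, 2, 3, 12, 14, 4, 7, 15, 9, 0, 11, 10, 13, 6, 1] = (0 5 14 6 4 12 10)(1 8 15)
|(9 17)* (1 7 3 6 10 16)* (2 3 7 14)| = |(1 14 2 3 6 10 16)(9 17)| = 14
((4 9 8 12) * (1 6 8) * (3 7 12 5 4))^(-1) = ((1 6 8 5 4 9)(3 7 12))^(-1) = (1 9 4 5 8 6)(3 12 7)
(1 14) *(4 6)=(1 14)(4 6)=[0, 14, 2, 3, 6, 5, 4, 7, 8, 9, 10, 11, 12, 13, 1]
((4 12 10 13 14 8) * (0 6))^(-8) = (4 14 10)(8 13 12)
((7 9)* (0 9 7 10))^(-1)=((0 9 10))^(-1)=(0 10 9)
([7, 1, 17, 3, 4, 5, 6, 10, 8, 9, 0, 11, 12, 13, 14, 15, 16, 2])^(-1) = [10, 1, 17, 3, 4, 5, 6, 0, 8, 9, 7, 11, 12, 13, 14, 15, 16, 2]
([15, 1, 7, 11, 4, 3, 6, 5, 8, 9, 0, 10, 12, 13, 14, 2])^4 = [5, 1, 11, 15, 4, 0, 6, 10, 8, 9, 7, 2, 12, 13, 14, 3]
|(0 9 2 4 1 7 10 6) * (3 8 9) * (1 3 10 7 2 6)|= |(0 10 1 2 4 3 8 9 6)|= 9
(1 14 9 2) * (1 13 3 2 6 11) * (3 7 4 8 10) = (1 14 9 6 11)(2 13 7 4 8 10 3) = [0, 14, 13, 2, 8, 5, 11, 4, 10, 6, 3, 1, 12, 7, 9]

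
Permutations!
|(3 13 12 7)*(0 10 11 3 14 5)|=9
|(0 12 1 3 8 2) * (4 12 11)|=8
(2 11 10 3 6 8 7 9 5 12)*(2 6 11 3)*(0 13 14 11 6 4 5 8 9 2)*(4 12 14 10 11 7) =(0 13 10)(2 3 6 9 8 4 5 14 7) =[13, 1, 3, 6, 5, 14, 9, 2, 4, 8, 0, 11, 12, 10, 7]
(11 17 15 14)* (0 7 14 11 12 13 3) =(0 7 14 12 13 3)(11 17 15) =[7, 1, 2, 0, 4, 5, 6, 14, 8, 9, 10, 17, 13, 3, 12, 11, 16, 15]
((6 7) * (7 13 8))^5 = (6 13 8 7)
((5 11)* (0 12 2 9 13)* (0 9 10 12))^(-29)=((2 10 12)(5 11)(9 13))^(-29)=(2 10 12)(5 11)(9 13)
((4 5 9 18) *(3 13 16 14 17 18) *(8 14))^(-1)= ((3 13 16 8 14 17 18 4 5 9))^(-1)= (3 9 5 4 18 17 14 8 16 13)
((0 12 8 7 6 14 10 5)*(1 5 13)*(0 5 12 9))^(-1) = (0 9)(1 13 10 14 6 7 8 12)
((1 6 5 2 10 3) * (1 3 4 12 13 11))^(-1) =(1 11 13 12 4 10 2 5 6)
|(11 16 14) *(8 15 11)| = 5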